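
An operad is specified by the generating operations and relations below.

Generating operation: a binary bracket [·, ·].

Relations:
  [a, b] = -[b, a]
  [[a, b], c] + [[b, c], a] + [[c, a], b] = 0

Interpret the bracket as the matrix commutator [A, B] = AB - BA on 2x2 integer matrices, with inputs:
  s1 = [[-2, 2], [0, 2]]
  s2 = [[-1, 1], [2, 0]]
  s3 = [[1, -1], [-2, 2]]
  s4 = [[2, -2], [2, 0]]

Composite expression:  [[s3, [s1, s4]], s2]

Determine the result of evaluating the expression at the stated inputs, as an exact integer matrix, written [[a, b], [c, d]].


[[16, 4], [8, -16]]

[s1, s4] = [[4, 4], [8, -4]]
[s3, [s1, s4]] = [[0, 4], [-8, 0]]
[[s3, [s1, s4]], s2] = [[16, 4], [8, -16]]


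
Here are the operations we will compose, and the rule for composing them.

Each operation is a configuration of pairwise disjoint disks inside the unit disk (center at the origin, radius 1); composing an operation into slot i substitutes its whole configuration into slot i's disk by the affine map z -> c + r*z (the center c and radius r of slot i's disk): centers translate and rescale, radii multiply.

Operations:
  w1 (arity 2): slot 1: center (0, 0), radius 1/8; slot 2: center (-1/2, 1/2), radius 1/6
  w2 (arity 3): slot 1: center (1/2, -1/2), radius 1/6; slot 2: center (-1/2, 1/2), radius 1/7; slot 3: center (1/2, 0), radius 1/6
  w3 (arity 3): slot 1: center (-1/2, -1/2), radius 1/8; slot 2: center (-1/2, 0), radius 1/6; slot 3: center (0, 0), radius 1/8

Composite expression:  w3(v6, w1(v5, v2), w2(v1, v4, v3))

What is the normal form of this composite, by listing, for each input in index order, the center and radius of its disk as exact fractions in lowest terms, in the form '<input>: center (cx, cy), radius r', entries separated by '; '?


Below w3, radii multiply path by path; the v-disk centers shift.
tracing v6 down its 1-map path: center (-1/2, -1/2), radius 1/8
tracing v5 down its 2-map path: center (-1/2, 0), radius 1/48
tracing v2 down its 2-map path: center (-7/12, 1/12), radius 1/36
tracing v1 down its 2-map path: center (1/16, -1/16), radius 1/48
tracing v4 down its 2-map path: center (-1/16, 1/16), radius 1/56
tracing v3 down its 2-map path: center (1/16, 0), radius 1/48

v1: center (1/16, -1/16), radius 1/48; v2: center (-7/12, 1/12), radius 1/36; v3: center (1/16, 0), radius 1/48; v4: center (-1/16, 1/16), radius 1/56; v5: center (-1/2, 0), radius 1/48; v6: center (-1/2, -1/2), radius 1/8


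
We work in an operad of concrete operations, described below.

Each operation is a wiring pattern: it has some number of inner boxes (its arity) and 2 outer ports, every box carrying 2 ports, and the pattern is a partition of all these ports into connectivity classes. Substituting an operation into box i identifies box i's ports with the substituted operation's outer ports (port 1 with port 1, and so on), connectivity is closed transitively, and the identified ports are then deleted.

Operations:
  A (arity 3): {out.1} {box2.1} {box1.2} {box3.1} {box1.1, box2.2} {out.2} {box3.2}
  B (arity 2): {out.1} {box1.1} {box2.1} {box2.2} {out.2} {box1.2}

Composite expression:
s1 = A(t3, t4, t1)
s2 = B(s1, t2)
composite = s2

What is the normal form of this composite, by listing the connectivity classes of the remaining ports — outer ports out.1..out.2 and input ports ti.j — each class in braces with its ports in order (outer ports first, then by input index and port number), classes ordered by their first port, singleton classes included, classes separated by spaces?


{out.1} {out.2} {t1.1} {t1.2} {t2.1} {t2.2} {t3.1, t4.2} {t3.2} {t4.1}

Treat the ports identified at B as solder joints: merge, then drop.
through A, on inputs (t3, t4, t1): {out.1} {out.2} {t1.1} {t1.2} {t3.1, t4.2} {t3.2} {t4.1} (out.j = stage outer ports)
through B, on inputs (t3, t4, t1, t2): {out.1} {out.2} {t1.1} {t1.2} {t2.1} {t2.2} {t3.1, t4.2} {t3.2} {t4.1} (out.j = stage outer ports)


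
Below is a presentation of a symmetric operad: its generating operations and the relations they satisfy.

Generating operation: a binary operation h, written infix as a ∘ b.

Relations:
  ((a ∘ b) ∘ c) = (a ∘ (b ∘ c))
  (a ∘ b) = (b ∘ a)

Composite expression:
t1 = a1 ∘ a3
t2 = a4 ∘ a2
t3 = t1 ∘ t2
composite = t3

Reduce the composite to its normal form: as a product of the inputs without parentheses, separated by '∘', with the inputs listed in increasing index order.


a1 ∘ a2 ∘ a3 ∘ a4


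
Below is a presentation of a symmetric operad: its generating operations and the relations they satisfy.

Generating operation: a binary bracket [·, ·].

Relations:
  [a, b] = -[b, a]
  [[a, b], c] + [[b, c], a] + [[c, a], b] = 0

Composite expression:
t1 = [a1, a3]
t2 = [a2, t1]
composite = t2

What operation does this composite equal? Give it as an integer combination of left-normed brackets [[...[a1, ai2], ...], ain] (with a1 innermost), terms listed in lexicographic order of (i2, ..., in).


-[[a1, a3], a2]

Skip Jacobi rewriting: expand, keep a1-initial words, read off terms.
Composite bracket: [a2, [a1, a3]]
Applying ab - ba throughout gives 4 signed words (2^2 = 4).
Keep just the words that open with a1:
  word a1a3a2 has sign -1, contributing -[[a1, a3], a2]


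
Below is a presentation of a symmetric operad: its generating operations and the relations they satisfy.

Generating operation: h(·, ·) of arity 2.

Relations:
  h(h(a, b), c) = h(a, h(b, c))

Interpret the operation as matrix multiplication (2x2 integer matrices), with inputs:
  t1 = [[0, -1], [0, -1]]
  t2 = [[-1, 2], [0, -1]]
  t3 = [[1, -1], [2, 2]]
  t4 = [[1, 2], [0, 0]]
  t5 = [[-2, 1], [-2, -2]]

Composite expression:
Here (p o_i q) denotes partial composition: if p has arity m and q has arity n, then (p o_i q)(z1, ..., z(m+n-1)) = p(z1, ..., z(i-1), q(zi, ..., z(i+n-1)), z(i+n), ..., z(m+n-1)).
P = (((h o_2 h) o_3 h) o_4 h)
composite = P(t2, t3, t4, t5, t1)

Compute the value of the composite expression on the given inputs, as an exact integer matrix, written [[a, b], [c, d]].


[[0, 27], [0, -18]]

h(t5, t1) = [[0, 1], [0, 4]]
h(t4, h(t5, t1)) = [[0, 9], [0, 0]]
h(t3, h(t4, h(t5, t1))) = [[0, 9], [0, 18]]
h(t2, h(t3, h(t4, h(t5, t1)))) = [[0, 27], [0, -18]]


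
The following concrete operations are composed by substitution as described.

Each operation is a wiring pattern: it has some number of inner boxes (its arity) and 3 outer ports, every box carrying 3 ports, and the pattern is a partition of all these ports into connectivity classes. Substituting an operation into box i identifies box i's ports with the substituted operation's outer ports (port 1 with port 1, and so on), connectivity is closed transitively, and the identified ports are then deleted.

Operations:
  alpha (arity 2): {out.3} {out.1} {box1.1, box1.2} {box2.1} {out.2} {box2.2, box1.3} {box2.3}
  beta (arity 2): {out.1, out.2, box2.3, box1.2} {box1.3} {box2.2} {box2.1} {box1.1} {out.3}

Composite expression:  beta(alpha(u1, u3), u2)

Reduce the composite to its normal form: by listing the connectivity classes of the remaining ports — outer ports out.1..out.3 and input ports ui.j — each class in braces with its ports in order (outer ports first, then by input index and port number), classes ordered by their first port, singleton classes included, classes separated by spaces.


Treat the ports identified at beta as solder joints: merge, then drop.
stage alpha: inputs (u1, u3), connectivity {out.1} {out.2} {out.3} {u1.1, u1.2} {u1.3, u3.2} {u3.1} {u3.3}, out.j its boundary
stage beta: inputs (u1, u3, u2), connectivity {out.1, out.2, u2.3} {out.3} {u1.1, u1.2} {u1.3, u3.2} {u2.1} {u2.2} {u3.1} {u3.3}, out.j its boundary

{out.1, out.2, u2.3} {out.3} {u1.1, u1.2} {u1.3, u3.2} {u2.1} {u2.2} {u3.1} {u3.3}


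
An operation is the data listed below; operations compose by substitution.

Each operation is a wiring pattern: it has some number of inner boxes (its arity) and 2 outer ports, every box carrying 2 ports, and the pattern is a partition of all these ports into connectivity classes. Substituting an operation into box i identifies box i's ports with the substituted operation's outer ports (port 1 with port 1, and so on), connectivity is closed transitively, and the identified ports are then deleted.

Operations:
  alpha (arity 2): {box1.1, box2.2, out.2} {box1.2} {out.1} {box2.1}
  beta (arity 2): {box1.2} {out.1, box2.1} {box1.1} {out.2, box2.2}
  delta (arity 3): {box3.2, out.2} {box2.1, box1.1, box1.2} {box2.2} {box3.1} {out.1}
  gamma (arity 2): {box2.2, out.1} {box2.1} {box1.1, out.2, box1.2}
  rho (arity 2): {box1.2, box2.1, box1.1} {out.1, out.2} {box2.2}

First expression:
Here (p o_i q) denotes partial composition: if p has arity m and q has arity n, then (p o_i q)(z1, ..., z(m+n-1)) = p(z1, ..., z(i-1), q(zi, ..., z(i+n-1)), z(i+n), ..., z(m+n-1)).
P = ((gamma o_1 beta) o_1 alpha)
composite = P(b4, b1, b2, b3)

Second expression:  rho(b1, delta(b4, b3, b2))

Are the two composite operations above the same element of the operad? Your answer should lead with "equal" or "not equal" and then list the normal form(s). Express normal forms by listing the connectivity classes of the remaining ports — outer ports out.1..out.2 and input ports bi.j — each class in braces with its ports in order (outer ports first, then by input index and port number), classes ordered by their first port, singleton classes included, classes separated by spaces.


The first expression reduces to {out.1, b3.2} {out.2, b2.1, b2.2} {b1.1} {b1.2, b4.1} {b3.1} {b4.2}
The second expression reduces to {out.1, out.2} {b1.1, b1.2} {b2.1} {b2.2} {b3.1, b4.1, b4.2} {b3.2}
They disagree, so not equal.

not equal; the first gives {out.1, b3.2} {out.2, b2.1, b2.2} {b1.1} {b1.2, b4.1} {b3.1} {b4.2} and the second {out.1, out.2} {b1.1, b1.2} {b2.1} {b2.2} {b3.1, b4.1, b4.2} {b3.2}


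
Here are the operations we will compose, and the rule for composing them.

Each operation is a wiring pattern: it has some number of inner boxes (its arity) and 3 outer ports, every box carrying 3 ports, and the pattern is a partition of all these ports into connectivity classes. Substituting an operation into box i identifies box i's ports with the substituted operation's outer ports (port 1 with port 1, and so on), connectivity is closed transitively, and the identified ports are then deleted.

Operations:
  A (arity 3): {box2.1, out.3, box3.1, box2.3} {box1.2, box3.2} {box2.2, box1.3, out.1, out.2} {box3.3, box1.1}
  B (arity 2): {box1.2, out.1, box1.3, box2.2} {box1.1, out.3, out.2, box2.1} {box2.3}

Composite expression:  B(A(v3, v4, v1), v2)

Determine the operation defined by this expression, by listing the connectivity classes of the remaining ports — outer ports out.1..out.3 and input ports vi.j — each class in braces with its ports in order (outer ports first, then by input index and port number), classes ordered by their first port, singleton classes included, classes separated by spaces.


Two ports join when wires chain via B-identified ports.
the subtree at A composes to {out.1, out.2, v3.3, v4.2} {out.3, v1.1, v4.1, v4.3} {v1.2, v3.2} {v1.3, v3.1} on (v3, v4, v1); out.j = own outer ports
the subtree at B composes to {out.1, out.2, out.3, v1.1, v2.1, v2.2, v3.3, v4.1, v4.2, v4.3} {v1.2, v3.2} {v1.3, v3.1} {v2.3} on (v3, v4, v1, v2); out.j = own outer ports

{out.1, out.2, out.3, v1.1, v2.1, v2.2, v3.3, v4.1, v4.2, v4.3} {v1.2, v3.2} {v1.3, v3.1} {v2.3}


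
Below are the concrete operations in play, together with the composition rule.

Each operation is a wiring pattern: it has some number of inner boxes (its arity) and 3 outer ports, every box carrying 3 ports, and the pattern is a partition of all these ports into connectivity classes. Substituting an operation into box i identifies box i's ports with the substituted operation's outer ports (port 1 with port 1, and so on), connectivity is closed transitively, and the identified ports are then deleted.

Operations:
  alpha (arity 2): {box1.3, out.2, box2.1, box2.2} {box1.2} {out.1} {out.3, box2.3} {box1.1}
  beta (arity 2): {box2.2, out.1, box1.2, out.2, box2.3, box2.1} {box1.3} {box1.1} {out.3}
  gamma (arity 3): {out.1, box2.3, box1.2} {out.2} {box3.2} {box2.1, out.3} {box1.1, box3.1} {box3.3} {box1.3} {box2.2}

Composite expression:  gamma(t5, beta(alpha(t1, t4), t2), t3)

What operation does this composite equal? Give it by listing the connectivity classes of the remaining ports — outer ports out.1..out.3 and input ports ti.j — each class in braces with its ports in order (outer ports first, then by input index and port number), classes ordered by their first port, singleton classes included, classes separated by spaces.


{out.1, t5.2} {out.2} {out.3, t1.3, t2.1, t2.2, t2.3, t4.1, t4.2} {t1.1} {t1.2} {t3.1, t5.1} {t3.2} {t3.3} {t4.3} {t5.3}

Treat the ports identified at gamma as solder joints: merge, then drop.
composing alpha on (t1, t4), with out.j its own outer ports: {out.1} {out.2, t1.3, t4.1, t4.2} {out.3, t4.3} {t1.1} {t1.2}
composing beta on (t1, t4, t2), with out.j its own outer ports: {out.1, out.2, t1.3, t2.1, t2.2, t2.3, t4.1, t4.2} {out.3} {t1.1} {t1.2} {t4.3}
composing gamma on (t5, t1, t4, t2, t3), with out.j its own outer ports: {out.1, t5.2} {out.2} {out.3, t1.3, t2.1, t2.2, t2.3, t4.1, t4.2} {t1.1} {t1.2} {t3.1, t5.1} {t3.2} {t3.3} {t4.3} {t5.3}


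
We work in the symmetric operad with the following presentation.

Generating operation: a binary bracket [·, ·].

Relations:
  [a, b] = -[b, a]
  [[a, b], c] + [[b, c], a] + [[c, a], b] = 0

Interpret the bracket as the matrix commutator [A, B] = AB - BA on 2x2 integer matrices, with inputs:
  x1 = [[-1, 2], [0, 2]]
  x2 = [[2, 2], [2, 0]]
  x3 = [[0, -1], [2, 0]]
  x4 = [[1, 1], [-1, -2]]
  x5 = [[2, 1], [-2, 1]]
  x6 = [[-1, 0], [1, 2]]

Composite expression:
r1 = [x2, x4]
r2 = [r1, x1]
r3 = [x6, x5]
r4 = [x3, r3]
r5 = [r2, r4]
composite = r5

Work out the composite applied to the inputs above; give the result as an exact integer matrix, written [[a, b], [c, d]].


[[64, 680], [-656, -64]]

[x2, x4] = [[-4, -4], [8, 4]]
[[x2, x4], x1] = [[-16, -28], [-24, 16]]
[x6, x5] = [[-1, -3], [-5, 1]]
[x3, [x6, x5]] = [[11, -2], [-4, -11]]
[[[x2, x4], x1], [x3, [x6, x5]]] = [[64, 680], [-656, -64]]


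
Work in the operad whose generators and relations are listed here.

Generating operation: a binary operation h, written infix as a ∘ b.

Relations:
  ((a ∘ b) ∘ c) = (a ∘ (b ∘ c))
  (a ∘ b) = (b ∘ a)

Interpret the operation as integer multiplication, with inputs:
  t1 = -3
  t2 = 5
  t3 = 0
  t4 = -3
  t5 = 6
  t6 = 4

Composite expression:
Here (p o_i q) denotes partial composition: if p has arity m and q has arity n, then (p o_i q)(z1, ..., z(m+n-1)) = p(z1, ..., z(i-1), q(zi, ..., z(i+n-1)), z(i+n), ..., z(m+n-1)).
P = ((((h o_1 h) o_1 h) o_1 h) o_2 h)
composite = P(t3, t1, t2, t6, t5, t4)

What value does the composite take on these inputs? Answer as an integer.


0

(t1 ∘ t2) = -15
(t3 ∘ (t1 ∘ t2)) = 0
((t3 ∘ (t1 ∘ t2)) ∘ t6) = 0
(((t3 ∘ (t1 ∘ t2)) ∘ t6) ∘ t5) = 0
((((t3 ∘ (t1 ∘ t2)) ∘ t6) ∘ t5) ∘ t4) = 0


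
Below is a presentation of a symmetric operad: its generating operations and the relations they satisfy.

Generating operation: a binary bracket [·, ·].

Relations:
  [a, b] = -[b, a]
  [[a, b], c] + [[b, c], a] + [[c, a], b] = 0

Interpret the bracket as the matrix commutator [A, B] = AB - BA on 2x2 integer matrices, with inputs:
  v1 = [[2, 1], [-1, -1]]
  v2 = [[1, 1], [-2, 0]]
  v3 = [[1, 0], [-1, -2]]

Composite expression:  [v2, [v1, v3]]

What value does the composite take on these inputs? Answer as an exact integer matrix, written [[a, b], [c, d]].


[[-6, -1], [4, 6]]

[v1, v3] = [[-1, -3], [0, 1]]
[v2, [v1, v3]] = [[-6, -1], [4, 6]]


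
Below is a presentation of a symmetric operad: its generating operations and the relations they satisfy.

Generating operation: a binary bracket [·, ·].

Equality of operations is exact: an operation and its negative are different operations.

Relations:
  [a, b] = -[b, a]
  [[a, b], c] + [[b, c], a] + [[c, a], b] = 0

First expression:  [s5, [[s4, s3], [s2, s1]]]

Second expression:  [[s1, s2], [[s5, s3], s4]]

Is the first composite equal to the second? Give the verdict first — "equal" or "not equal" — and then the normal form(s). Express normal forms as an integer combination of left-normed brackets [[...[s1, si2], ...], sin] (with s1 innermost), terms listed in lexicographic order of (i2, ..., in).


The first expression reduces to [[[[s1, s2], s3], s4], s5] - [[[[s1, s2], s4], s3], s5]
The second expression reduces to -[[[[s1, s2], s3], s5], s4] + [[[[s1, s2], s4], s3], s5] - [[[[s1, s2], s4], s5], s3] + [[[[s1, s2], s5], s3], s4]
Distinct normal forms: not equal.

not equal; first: [[[[s1, s2], s3], s4], s5] - [[[[s1, s2], s4], s3], s5]; second: -[[[[s1, s2], s3], s5], s4] + [[[[s1, s2], s4], s3], s5] - [[[[s1, s2], s4], s5], s3] + [[[[s1, s2], s5], s3], s4]


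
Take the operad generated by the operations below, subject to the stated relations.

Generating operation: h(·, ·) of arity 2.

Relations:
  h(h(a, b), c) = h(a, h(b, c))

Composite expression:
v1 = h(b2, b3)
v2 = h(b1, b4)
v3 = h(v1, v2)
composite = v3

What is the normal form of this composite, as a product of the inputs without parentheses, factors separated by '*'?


b2 * b3 * b1 * b4

All parenthesizations of h agree; list the b-inputs left to right.
h(b2, b3) flattens to b2 * b3
h(b1, b4) flattens to b1 * b4
h(h(b2, b3), h(b1, b4)) flattens to b2 * b3 * b1 * b4


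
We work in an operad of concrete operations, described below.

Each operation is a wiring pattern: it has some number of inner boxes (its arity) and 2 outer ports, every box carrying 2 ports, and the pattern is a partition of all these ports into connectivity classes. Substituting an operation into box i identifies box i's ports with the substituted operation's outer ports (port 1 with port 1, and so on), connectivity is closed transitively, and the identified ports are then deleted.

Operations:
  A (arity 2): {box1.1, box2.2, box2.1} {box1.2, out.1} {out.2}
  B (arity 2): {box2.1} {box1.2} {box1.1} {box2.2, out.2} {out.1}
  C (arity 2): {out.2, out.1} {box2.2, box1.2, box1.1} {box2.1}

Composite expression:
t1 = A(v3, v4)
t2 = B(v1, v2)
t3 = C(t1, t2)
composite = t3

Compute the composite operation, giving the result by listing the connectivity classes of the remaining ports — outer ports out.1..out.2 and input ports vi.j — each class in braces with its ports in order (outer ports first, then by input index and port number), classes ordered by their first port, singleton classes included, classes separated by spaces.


Reachability decides: close wires over C-identified ports.
through A, on inputs (v3, v4): {out.1, v3.2} {out.2} {v3.1, v4.1, v4.2} (out.j = stage outer ports)
through B, on inputs (v1, v2): {out.1} {out.2, v2.2} {v1.1} {v1.2} {v2.1} (out.j = stage outer ports)
through C, on inputs (v3, v4, v1, v2): {out.1, out.2} {v1.1} {v1.2} {v2.1} {v2.2, v3.2} {v3.1, v4.1, v4.2} (out.j = stage outer ports)

{out.1, out.2} {v1.1} {v1.2} {v2.1} {v2.2, v3.2} {v3.1, v4.1, v4.2}


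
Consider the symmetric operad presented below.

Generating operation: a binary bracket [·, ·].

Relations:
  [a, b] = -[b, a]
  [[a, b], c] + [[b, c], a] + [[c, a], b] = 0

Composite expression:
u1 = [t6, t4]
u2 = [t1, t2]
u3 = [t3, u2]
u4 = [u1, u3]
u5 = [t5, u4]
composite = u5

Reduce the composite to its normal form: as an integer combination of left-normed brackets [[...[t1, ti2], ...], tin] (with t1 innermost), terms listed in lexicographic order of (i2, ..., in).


Expand each bracket as ab - ba; the t1-initial words give the coefficients.
Composite bracket: [t5, [[t6, t4], [t3, [t1, t2]]]]
Full expansion: 32 signed words from ab - ba (2^5 = 32).
Words beginning with t1 determine it all:
  from t1t2t3t4t6t5, sign +1: term +[[[[[t1, t2], t3], t4], t6], t5]
  from t1t2t3t6t4t5, sign -1: term -[[[[[t1, t2], t3], t6], t4], t5]

[[[[[t1, t2], t3], t4], t6], t5] - [[[[[t1, t2], t3], t6], t4], t5]


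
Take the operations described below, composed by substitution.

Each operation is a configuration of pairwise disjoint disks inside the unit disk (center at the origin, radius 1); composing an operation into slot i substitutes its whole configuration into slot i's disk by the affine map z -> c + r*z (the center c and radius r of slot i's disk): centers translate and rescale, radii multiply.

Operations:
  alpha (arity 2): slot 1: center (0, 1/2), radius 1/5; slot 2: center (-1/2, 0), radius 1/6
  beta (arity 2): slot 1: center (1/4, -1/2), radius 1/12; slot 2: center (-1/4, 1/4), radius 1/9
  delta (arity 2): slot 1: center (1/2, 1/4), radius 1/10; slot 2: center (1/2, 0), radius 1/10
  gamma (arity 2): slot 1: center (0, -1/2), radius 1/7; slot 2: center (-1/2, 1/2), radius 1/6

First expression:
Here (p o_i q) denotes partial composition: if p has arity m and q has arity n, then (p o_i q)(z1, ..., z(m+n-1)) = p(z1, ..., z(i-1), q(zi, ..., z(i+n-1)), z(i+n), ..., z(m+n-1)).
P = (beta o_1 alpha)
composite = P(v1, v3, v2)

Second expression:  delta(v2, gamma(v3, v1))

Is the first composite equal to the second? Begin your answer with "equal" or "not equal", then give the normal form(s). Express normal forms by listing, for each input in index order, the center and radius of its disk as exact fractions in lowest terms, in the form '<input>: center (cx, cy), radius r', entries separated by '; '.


not equal — first v1: center (1/4, -11/24), radius 1/60; v2: center (-1/4, 1/4), radius 1/9; v3: center (5/24, -1/2), radius 1/72, second v1: center (9/20, 1/20), radius 1/60; v2: center (1/2, 1/4), radius 1/10; v3: center (1/2, -1/20), radius 1/70

The first expression, normalized: v1: center (1/4, -11/24), radius 1/60; v2: center (-1/4, 1/4), radius 1/9; v3: center (5/24, -1/2), radius 1/72
The second expression, normalized: v1: center (9/20, 1/20), radius 1/60; v2: center (1/2, 1/4), radius 1/10; v3: center (1/2, -1/20), radius 1/70
Distinct normal forms: not equal.


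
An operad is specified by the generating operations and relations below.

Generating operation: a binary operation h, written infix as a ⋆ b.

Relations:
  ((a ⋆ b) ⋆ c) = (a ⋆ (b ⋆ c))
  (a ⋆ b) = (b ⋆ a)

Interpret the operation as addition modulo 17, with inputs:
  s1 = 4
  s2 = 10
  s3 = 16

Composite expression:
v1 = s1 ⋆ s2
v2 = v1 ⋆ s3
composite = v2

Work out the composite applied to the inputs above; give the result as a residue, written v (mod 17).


(s1 ⋆ s2) = 14
((s1 ⋆ s2) ⋆ s3) = 13

13 (mod 17)


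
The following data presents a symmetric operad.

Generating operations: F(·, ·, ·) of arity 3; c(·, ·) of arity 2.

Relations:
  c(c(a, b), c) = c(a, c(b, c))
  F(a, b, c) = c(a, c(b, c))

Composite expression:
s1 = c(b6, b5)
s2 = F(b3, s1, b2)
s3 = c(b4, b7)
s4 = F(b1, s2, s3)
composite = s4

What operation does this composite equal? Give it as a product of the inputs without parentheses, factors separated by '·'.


b1 · b3 · b6 · b5 · b2 · b4 · b7

The F-tree's shape is irrelevant; the b-reading-order decides.
c(b6, b5) linearizes to b6 · b5
F(b3, c(b6, b5), b2) linearizes to b3 · b6 · b5 · b2
c(b4, b7) linearizes to b4 · b7
F(b1, F(b3, c(b6, b5), b2), c(b4, b7)) linearizes to b1 · b3 · b6 · b5 · b2 · b4 · b7


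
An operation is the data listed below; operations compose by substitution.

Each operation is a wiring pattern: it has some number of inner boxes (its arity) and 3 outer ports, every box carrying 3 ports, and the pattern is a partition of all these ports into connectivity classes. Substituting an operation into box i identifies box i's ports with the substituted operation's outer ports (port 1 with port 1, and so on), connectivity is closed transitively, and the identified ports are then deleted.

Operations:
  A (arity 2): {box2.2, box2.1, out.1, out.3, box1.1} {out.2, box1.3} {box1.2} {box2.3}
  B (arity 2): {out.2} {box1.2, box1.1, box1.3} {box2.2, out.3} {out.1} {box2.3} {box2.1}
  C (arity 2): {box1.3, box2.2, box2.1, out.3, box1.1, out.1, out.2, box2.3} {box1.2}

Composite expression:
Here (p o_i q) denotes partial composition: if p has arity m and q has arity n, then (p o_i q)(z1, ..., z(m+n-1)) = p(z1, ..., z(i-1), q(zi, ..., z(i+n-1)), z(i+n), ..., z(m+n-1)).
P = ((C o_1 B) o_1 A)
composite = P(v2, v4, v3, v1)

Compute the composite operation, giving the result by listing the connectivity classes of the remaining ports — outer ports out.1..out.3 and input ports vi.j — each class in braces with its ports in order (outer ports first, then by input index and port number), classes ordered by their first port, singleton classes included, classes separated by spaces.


{out.1, out.2, out.3, v1.1, v1.2, v1.3, v3.2} {v2.1, v2.3, v4.1, v4.2} {v2.2} {v3.1} {v3.3} {v4.3}

Connectivity passes through glued C-boundaries; trace each wire chain.
through A, on inputs (v2, v4): {out.1, out.3, v2.1, v4.1, v4.2} {out.2, v2.3} {v2.2} {v4.3} (out.j = stage outer ports)
through B, on inputs (v2, v4, v3): {out.1} {out.2} {out.3, v3.2} {v2.1, v2.3, v4.1, v4.2} {v2.2} {v3.1} {v3.3} {v4.3} (out.j = stage outer ports)
through C, on inputs (v2, v4, v3, v1): {out.1, out.2, out.3, v1.1, v1.2, v1.3, v3.2} {v2.1, v2.3, v4.1, v4.2} {v2.2} {v3.1} {v3.3} {v4.3} (out.j = stage outer ports)


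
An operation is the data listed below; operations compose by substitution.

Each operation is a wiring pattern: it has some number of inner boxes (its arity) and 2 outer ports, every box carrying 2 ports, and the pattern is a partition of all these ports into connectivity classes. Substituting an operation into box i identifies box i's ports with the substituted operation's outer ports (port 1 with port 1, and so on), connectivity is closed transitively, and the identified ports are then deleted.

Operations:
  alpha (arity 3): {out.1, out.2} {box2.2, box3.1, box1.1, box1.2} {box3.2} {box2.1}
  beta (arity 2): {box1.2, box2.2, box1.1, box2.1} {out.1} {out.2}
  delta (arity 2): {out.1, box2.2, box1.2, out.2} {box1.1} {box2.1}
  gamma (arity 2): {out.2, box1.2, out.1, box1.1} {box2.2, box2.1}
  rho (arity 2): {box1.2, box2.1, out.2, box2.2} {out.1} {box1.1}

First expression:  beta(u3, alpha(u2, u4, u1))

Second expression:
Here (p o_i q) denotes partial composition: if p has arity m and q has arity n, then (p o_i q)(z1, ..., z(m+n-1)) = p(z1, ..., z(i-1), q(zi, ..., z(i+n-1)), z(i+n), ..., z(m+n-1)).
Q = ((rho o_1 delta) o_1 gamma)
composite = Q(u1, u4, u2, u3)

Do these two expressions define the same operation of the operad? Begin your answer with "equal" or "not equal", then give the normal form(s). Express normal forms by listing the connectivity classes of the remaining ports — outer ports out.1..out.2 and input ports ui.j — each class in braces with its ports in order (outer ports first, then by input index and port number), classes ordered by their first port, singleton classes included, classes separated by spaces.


The first composite normalizes to {out.1} {out.2} {u1.1, u2.1, u2.2, u4.2} {u1.2} {u3.1, u3.2} {u4.1}
The second composite normalizes to {out.1} {out.2, u1.1, u1.2, u2.2, u3.1, u3.2} {u2.1} {u4.1, u4.2}
The normal forms differ: not equal.

not equal; the first gives {out.1} {out.2} {u1.1, u2.1, u2.2, u4.2} {u1.2} {u3.1, u3.2} {u4.1} and the second {out.1} {out.2, u1.1, u1.2, u2.2, u3.1, u3.2} {u2.1} {u4.1, u4.2}


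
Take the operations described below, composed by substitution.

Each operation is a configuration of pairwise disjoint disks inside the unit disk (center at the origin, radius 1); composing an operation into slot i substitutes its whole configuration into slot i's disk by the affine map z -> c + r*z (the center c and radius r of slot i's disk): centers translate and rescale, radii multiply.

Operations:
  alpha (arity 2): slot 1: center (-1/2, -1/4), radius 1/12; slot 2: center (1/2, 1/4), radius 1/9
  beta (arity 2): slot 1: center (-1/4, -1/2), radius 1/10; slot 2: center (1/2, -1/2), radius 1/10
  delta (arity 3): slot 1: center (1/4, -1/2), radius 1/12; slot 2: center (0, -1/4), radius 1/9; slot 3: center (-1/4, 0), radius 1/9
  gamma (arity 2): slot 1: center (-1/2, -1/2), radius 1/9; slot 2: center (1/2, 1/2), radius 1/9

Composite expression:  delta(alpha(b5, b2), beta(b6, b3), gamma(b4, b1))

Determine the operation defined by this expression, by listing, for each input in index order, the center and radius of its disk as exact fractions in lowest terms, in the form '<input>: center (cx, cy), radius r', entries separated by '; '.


Affine substitution under delta: radii multiply and b-centers shift.
input b5: composing its 2 substitution steps yields center (5/24, -25/48), radius 1/144
input b2: composing its 2 substitution steps yields center (7/24, -23/48), radius 1/108
input b6: composing its 2 substitution steps yields center (-1/36, -11/36), radius 1/90
input b3: composing its 2 substitution steps yields center (1/18, -11/36), radius 1/90
input b4: composing its 2 substitution steps yields center (-11/36, -1/18), radius 1/81
input b1: composing its 2 substitution steps yields center (-7/36, 1/18), radius 1/81

b1: center (-7/36, 1/18), radius 1/81; b2: center (7/24, -23/48), radius 1/108; b3: center (1/18, -11/36), radius 1/90; b4: center (-11/36, -1/18), radius 1/81; b5: center (5/24, -25/48), radius 1/144; b6: center (-1/36, -11/36), radius 1/90


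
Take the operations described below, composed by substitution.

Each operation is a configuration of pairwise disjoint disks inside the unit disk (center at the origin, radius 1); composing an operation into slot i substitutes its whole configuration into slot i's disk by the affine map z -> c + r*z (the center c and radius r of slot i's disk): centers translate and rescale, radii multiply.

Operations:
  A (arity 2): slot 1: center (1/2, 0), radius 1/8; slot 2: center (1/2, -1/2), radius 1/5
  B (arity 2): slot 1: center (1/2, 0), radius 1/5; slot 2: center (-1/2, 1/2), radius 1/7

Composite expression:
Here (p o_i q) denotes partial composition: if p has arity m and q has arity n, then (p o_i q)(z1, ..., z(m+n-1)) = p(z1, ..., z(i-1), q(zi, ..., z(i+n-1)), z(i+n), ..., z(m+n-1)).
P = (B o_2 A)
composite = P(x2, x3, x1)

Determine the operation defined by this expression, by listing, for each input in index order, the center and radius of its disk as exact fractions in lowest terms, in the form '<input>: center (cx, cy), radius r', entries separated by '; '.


x1: center (-3/7, 3/7), radius 1/35; x2: center (1/2, 0), radius 1/5; x3: center (-3/7, 1/2), radius 1/56

Follow each x-input down from B: c' goes to c + r*c', radius to r*r'.
input x2: applying the 1 nested substitution gives center (1/2, 0), radius 1/5
input x3: applying the 2 nested substitutions gives center (-3/7, 1/2), radius 1/56
input x1: applying the 2 nested substitutions gives center (-3/7, 3/7), radius 1/35


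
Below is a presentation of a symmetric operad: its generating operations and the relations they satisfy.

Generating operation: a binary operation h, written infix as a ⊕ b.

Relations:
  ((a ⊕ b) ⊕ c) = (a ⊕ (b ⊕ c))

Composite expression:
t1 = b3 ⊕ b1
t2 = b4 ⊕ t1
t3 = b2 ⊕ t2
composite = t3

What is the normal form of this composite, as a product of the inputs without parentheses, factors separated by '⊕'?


b2 ⊕ b4 ⊕ b3 ⊕ b1

Under associativity of h, the answer is the b's in reading order.
(b3 ⊕ b1) linearizes to b3 ⊕ b1
(b4 ⊕ (b3 ⊕ b1)) linearizes to b4 ⊕ b3 ⊕ b1
(b2 ⊕ (b4 ⊕ (b3 ⊕ b1))) linearizes to b2 ⊕ b4 ⊕ b3 ⊕ b1


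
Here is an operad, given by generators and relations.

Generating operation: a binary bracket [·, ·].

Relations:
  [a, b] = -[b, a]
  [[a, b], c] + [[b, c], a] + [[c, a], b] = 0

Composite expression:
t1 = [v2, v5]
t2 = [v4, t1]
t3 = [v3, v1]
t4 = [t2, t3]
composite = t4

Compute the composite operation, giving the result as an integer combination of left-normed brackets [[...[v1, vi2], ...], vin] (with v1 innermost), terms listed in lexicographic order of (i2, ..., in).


-[[[[v1, v3], v2], v5], v4] + [[[[v1, v3], v4], v2], v5] - [[[[v1, v3], v4], v5], v2] + [[[[v1, v3], v5], v2], v4]

Left-normed coefficients sit on the v1-initial expansion words.
Composite bracket: [[v4, [v2, v5]], [v3, v1]]
The bracket unfolds into 16 signed words via [a, b] = ab - ba (2^4 = 16).
Words beginning with v1 determine it all:
  from v1v3v2v5v4, sign -1: term -[[[[v1, v3], v2], v5], v4]
  from v1v3v4v2v5, sign +1: term +[[[[v1, v3], v4], v2], v5]
  from v1v3v4v5v2, sign -1: term -[[[[v1, v3], v4], v5], v2]
  from v1v3v5v2v4, sign +1: term +[[[[v1, v3], v5], v2], v4]


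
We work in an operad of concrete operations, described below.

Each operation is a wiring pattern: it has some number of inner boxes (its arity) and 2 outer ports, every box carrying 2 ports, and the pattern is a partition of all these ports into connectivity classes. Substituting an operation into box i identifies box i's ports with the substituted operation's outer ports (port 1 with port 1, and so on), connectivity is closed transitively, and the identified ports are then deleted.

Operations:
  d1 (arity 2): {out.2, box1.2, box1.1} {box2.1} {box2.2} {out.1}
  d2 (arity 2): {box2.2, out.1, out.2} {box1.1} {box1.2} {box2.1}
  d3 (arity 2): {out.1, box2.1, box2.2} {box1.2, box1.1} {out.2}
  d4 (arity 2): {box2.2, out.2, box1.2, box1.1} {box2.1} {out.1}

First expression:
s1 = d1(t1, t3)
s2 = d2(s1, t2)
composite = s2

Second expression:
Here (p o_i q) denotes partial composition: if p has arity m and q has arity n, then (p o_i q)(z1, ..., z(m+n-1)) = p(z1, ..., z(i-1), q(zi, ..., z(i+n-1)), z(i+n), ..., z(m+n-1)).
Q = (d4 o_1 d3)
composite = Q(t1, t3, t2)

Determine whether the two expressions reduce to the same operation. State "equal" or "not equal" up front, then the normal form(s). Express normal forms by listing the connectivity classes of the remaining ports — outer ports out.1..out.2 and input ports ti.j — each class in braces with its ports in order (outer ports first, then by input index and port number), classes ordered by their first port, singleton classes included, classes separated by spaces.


not equal: they reduce to {out.1, out.2, t2.2} {t1.1, t1.2} {t2.1} {t3.1} {t3.2} and {out.1} {out.2, t2.2, t3.1, t3.2} {t1.1, t1.2} {t2.1}

Normal form of the first expression: {out.1, out.2, t2.2} {t1.1, t1.2} {t2.1} {t3.1} {t3.2}
Normal form of the second expression: {out.1} {out.2, t2.2, t3.1, t3.2} {t1.1, t1.2} {t2.1}
Distinct normal forms: not equal.


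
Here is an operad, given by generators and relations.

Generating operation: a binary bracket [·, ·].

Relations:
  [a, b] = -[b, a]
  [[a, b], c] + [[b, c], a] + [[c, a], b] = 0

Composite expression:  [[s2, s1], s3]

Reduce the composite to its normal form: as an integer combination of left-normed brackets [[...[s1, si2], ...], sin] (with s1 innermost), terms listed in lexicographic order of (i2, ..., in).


A multilinear Lie element is pinned by s1-initial words (s1 innermost).
Composite bracket: [[s2, s1], s3]
The bracket unfolds into 4 signed words via [a, b] = ab - ba (2^2 = 4).
Collect the words opening with s1:
  from s1s2s3, sign -1: term -[[s1, s2], s3]

-[[s1, s2], s3]


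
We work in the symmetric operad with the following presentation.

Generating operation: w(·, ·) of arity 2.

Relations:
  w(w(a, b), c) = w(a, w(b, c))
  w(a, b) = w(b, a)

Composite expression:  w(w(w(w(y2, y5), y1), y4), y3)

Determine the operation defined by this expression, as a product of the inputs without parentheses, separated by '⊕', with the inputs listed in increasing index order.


y1 ⊕ y2 ⊕ y3 ⊕ y4 ⊕ y5


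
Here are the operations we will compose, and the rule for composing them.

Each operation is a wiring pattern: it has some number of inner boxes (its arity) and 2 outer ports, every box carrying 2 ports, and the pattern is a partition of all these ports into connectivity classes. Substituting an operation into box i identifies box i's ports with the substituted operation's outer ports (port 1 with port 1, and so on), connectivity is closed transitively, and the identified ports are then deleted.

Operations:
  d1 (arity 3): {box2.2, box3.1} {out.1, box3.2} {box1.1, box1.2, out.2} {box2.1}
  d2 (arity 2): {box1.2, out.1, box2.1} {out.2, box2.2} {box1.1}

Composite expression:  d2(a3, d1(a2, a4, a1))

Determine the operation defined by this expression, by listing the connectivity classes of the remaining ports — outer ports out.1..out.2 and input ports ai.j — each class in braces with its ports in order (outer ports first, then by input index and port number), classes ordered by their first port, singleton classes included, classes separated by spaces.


Reachability decides: close wires over d2-identified ports.
composing d1 on (a2, a4, a1), with out.j its own outer ports: {out.1, a1.2} {out.2, a2.1, a2.2} {a1.1, a4.2} {a4.1}
composing d2 on (a3, a2, a4, a1), with out.j its own outer ports: {out.1, a1.2, a3.2} {out.2, a2.1, a2.2} {a1.1, a4.2} {a3.1} {a4.1}

{out.1, a1.2, a3.2} {out.2, a2.1, a2.2} {a1.1, a4.2} {a3.1} {a4.1}


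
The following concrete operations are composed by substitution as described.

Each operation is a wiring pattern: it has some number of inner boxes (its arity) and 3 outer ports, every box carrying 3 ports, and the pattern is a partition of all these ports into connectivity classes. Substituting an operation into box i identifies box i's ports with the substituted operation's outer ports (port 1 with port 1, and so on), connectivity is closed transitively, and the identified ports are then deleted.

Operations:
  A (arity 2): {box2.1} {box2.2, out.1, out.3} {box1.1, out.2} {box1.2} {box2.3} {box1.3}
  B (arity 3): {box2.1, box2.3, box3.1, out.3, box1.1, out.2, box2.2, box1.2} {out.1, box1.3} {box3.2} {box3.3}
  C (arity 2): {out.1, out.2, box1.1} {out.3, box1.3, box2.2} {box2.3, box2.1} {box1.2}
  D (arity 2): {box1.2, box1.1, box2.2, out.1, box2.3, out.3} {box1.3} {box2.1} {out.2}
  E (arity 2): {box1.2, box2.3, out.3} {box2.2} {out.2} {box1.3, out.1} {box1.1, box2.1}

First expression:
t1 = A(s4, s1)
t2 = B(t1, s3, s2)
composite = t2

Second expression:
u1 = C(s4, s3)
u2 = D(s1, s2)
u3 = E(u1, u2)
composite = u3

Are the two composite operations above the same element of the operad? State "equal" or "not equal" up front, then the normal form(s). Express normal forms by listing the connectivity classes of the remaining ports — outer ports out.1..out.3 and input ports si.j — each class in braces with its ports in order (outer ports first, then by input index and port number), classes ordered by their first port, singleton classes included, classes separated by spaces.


not equal: they reduce to {out.1, out.2, out.3, s1.2, s2.1, s3.1, s3.2, s3.3, s4.1} {s1.1} {s1.3} {s2.2} {s2.3} {s4.2} {s4.3} and {out.1, s3.2, s4.3} {out.2} {out.3, s1.1, s1.2, s2.2, s2.3, s4.1} {s1.3} {s2.1} {s3.1, s3.3} {s4.2}

In normal form, the first expression is {out.1, out.2, out.3, s1.2, s2.1, s3.1, s3.2, s3.3, s4.1} {s1.1} {s1.3} {s2.2} {s2.3} {s4.2} {s4.3}
In normal form, the second expression is {out.1, s3.2, s4.3} {out.2} {out.3, s1.1, s1.2, s2.2, s2.3, s4.1} {s1.3} {s2.1} {s3.1, s3.3} {s4.2}
Different reductions; not equal.


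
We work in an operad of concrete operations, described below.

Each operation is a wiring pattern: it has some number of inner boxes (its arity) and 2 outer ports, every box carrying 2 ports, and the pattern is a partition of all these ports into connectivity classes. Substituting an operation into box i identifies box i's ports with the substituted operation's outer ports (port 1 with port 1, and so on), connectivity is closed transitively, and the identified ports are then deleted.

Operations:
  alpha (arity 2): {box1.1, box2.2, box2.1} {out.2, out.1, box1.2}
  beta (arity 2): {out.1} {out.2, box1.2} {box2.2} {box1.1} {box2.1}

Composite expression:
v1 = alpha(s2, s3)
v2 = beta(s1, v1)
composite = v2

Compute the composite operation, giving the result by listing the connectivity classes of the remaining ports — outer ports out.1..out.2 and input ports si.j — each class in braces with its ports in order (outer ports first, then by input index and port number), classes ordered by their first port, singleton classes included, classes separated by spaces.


Substituting into beta glues patterns; closure does the rest.
alpha over (s2, s3) gives {out.1, out.2, s2.2} {s2.1, s3.1, s3.2}, out.j being that stage's outer ports
beta over (s1, s2, s3) gives {out.1} {out.2, s1.2} {s1.1} {s2.1, s3.1, s3.2} {s2.2}, out.j being that stage's outer ports

{out.1} {out.2, s1.2} {s1.1} {s2.1, s3.1, s3.2} {s2.2}
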